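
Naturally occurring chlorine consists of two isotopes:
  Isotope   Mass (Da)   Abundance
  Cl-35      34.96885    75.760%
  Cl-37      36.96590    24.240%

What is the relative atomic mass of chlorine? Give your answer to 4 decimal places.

35.4529 Da

Weight each isotope mass by its fractional abundance: 0.75760 × 34.96885 + 0.24240 × 36.96590
= 26.492401 + 8.960534 = 35.452935 Da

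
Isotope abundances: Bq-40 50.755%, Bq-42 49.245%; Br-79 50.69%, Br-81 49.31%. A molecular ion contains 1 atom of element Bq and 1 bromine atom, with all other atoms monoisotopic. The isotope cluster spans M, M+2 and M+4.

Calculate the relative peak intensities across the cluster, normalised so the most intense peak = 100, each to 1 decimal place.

51.5 : 100.0 : 48.6

Element Bq pattern (n=1): 0.50755 : 0.49245
Bromine pattern (n=1): 0.5069 : 0.4931
Convolve the two distributions (both contribute in 2-u steps):
  M: 0.50755×0.5069 = 0.257277
  M+2: 0.50755×0.4931 + 0.49245×0.5069 = 0.499896
  M+4: 0.49245×0.4931 = 0.242827
Scale to base peak (0.499896) = 100: 51.5 : 100.0 : 48.6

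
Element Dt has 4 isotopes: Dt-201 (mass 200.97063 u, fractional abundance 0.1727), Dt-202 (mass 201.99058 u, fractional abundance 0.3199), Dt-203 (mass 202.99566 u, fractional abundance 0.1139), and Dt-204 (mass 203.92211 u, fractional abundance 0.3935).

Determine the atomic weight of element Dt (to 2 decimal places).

202.69 u

Ar = Σ fᵢ·mᵢ = 0.1727 × 200.97063 + 0.3199 × 201.99058 + 0.1139 × 202.99566 + 0.3935 × 203.92211
= 34.707628 + 64.616787 + 23.121206 + 80.243350 = 202.688971 u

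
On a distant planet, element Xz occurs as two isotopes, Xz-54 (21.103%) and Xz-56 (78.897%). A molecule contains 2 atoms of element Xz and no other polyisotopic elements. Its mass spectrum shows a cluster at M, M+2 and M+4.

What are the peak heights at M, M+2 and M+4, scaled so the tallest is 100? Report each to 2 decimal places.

The 2 Xz atoms are independent, so intensities follow the terms of (0.21103 + 0.78897)^2.
P(M) = 0.21103^2 = 0.044534
P(M+2) = 2 × 0.21103^1 × 0.78897^1 = 0.332993
P(M+4) = 0.78897^2 = 0.622474
The M+4 peak is largest (0.622474); scaling to 100 gives 7.15 : 53.50 : 100.00.

7.15 : 53.50 : 100.00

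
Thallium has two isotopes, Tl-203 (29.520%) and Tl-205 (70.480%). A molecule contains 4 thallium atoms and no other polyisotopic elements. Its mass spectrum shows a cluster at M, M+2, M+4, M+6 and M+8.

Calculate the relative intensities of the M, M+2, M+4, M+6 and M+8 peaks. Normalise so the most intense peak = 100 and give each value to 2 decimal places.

1.84 : 17.54 : 62.83 : 100.00 : 59.69

The 4 Tl atoms are independent, so intensities follow the terms of (0.29520 + 0.70480)^4.
P(M) = 0.29520^4 = 0.007594
P(M+2) = 4 × 0.29520^3 × 0.70480^1 = 0.072523
P(M+4) = 6 × 0.29520^2 × 0.70480^2 = 0.259726
P(M+6) = 4 × 0.29520^1 × 0.70480^3 = 0.413403
P(M+8) = 0.70480^4 = 0.246754
The M+6 peak is largest (0.413403); scaling to 100 gives 1.84 : 17.54 : 62.83 : 100.00 : 59.69.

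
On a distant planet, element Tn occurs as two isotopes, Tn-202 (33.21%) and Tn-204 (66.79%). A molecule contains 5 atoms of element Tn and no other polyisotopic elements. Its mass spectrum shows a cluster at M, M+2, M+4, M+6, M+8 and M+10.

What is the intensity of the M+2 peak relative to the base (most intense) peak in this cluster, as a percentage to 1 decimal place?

Binomial terms of (0.3321 + 0.6679)^5: M 0.0040, M+2 0.0406, M+4 0.1634, M+6 0.3286, M+8 0.3304, M+10 0.1329 → M+8 is the base peak.
P(M+8) = C(5,4) × 0.3321^1 × 0.6679^4 = 5 × 0.3321 × 0.19899665 = 0.330434 (base)
P(M+2) = C(5,1) × 0.3321^4 × 0.6679^1 = 5 × 0.01216397 × 0.6679 = 0.040622
Relative intensity = 0.040622 / 0.330434 × 100 = 12.3

12.3%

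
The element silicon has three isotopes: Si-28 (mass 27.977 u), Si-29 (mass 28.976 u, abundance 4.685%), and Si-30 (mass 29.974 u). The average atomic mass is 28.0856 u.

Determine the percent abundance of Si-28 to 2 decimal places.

The remaining 95.315% is split between Si-28 (fraction x) and Si-30 (fraction 0.95315 − x).
Substituting: 27.977x + 29.974(0.95315 − x) = 26.7280744
(27.977 − 29.974)x = -1.8416437  ⇒  x = 0.92221, y = 0.03094
Si-28: 92.22%, Si-30: 3.09%.

92.22%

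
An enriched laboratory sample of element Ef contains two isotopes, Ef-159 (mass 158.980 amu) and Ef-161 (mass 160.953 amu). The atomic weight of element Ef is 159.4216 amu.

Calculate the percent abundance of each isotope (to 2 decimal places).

Ef-159: 77.62%, Ef-161: 22.38%

Writing the weighted mean with unknown fraction x of Ef-159:
158.980·x + 160.953·(1 − x) = 159.4216
(158.980 − 160.953)·x = 159.4216 − 160.953
x = -1.5314 / -1.973 = 0.77618 → 77.62% Ef-159, 22.38% Ef-161.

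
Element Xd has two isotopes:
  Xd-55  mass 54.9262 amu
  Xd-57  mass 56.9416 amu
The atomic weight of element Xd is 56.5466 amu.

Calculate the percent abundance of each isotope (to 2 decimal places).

Xd-55: 19.60%, Xd-57: 80.40%

Writing the weighted mean with unknown fraction x of Xd-55:
54.9262·x + 56.9416·(1 − x) = 56.5466
(54.9262 − 56.9416)·x = 56.5466 − 56.9416
x = -0.3950 / -2.0154 = 0.19599 → 19.60% Xd-55, 80.40% Xd-57.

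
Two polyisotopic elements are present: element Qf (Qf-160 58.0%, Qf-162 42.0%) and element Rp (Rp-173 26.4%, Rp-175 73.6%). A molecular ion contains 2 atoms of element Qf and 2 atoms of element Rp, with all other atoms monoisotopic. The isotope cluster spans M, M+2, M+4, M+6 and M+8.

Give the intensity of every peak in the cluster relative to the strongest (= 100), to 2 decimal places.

Element Qf pattern (n=2): 0.3364 : 0.4872 : 0.1764
Element Rp pattern (n=2): 0.069696 : 0.388608 : 0.541696
Convolve the two distributions (both contribute in 2-u steps):
  M: 0.3364×0.069696 = 0.023446
  M+2: 0.3364×0.388608 + 0.4872×0.069696 = 0.164684
  M+4: 0.3364×0.541696 + 0.4872×0.388608 + 0.1764×0.069696 = 0.383851
  M+6: 0.4872×0.541696 + 0.1764×0.388608 = 0.332465
  M+8: 0.1764×0.541696 = 0.095555
Scale to base peak (0.383851) = 100: 6.11 : 42.90 : 100.00 : 86.61 : 24.89

6.11 : 42.90 : 100.00 : 86.61 : 24.89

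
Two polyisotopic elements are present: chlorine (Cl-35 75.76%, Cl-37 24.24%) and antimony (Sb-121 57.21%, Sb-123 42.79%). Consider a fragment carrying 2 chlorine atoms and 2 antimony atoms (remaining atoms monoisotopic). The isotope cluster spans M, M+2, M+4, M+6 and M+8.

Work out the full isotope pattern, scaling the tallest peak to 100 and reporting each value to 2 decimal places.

Chlorine pattern (n=2): 0.57395776 : 0.36728448 : 0.05875776
Antimony pattern (n=2): 0.32729841 : 0.48960318 : 0.18309841
Convolve the two distributions (both contribute in 2-u steps):
  M: 0.57395776×0.32729841 = 0.187855
  M+2: 0.57395776×0.48960318 + 0.36728448×0.32729841 = 0.401223
  M+4: 0.57395776×0.18309841 + 0.36728448×0.48960318 + 0.05875776×0.32729841 = 0.304146
  M+6: 0.36728448×0.18309841 + 0.05875776×0.48960318 = 0.096017
  M+8: 0.05875776×0.18309841 = 0.010758
Scale to base peak (0.401223) = 100: 46.82 : 100.00 : 75.80 : 23.93 : 2.68

46.82 : 100.00 : 75.80 : 23.93 : 2.68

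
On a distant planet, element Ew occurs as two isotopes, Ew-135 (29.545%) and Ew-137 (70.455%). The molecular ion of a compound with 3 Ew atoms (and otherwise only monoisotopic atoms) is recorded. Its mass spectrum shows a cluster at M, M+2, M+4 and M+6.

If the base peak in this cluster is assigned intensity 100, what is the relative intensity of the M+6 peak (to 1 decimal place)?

(0.29545 + 0.70455)^3 gives M 0.0258, M+2 0.1845, M+4 0.4400, M+6 0.3497; the largest is M+4.
P(M+4) = C(3,2) × 0.29545^1 × 0.70455^2 = 3 × 0.29545 × 0.4963907 = 0.439976 (base)
P(M+6) = C(3,3) × 0.29545^0 × 0.70455^3 = 1 × 1.0000 × 0.34973207 = 0.349732
Relative intensity = 0.349732 / 0.439976 × 100 = 79.5

79.5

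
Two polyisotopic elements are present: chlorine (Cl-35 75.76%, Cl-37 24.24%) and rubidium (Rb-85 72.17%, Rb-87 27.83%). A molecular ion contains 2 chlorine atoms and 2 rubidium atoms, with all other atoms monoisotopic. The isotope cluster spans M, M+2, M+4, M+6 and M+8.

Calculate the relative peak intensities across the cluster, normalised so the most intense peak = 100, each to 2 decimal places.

70.86 : 100.00 : 52.77 : 12.34 : 1.08

Chlorine pattern (n=2): 0.57395776 : 0.36728448 : 0.05875776
Rubidium pattern (n=2): 0.52085089 : 0.40169822 : 0.07745089
Convolve the two distributions (both contribute in 2-u steps):
  M: 0.57395776×0.52085089 = 0.298946
  M+2: 0.57395776×0.40169822 + 0.36728448×0.52085089 = 0.421858
  M+4: 0.57395776×0.07745089 + 0.36728448×0.40169822 + 0.05875776×0.52085089 = 0.222595
  M+6: 0.36728448×0.07745089 + 0.05875776×0.40169822 = 0.052049
  M+8: 0.05875776×0.07745089 = 0.004551
Scale to base peak (0.421858) = 100: 70.86 : 100.00 : 52.77 : 12.34 : 1.08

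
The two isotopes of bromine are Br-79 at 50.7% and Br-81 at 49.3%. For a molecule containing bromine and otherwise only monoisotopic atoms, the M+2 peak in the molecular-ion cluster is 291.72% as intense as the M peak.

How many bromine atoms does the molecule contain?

3

For n independent Br atoms, I(M+2)/I(M) = n · (abundance Br-81) / (abundance Br-79) = n · 0.493/0.507.
n = 2.9172 × 0.507/0.493 = 3.00 ≈ 3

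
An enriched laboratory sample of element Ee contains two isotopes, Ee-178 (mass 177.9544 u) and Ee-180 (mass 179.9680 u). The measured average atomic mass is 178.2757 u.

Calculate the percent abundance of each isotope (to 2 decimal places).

Ee-178: 84.04%, Ee-180: 15.96%

With x = fraction of Ee-178 (so Ee-180 is 1 − x):
177.9544·x + 179.9680·(1 − x) = 178.2757
(177.9544 − 179.9680)·x = 178.2757 − 179.9680
x = -1.6923 / -2.0136 = 0.84044 → 84.04% Ee-178, 15.96% Ee-180.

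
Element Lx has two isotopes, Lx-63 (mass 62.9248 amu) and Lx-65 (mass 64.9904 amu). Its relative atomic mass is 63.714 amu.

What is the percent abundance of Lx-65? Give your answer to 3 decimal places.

Let x be the fractional abundance of Lx-63; then Lx-65 has abundance 1 − x.
62.9248·x + 64.9904·(1 − x) = 63.714
(62.9248 − 64.9904)·x = 63.714 − 64.9904
x = -1.2764 / -2.0656 = 0.61793 → 61.793% Lx-63, 38.207% Lx-65.

38.207%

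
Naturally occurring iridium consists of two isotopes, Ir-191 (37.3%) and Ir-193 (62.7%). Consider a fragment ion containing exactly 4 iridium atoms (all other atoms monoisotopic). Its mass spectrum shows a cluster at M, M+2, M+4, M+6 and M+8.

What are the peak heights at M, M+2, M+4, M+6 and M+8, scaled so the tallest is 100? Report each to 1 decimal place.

5.3 : 35.4 : 89.2 : 100.0 : 42.0

Expanding (0.373 + 0.627)^4:
P(M) = 0.373^4 = 0.019357
P(M+2) = 4 × 0.373^3 × 0.627^1 = 0.130153
P(M+4) = 6 × 0.373^2 × 0.627^2 = 0.328174
P(M+6) = 4 × 0.373^1 × 0.627^3 = 0.367766
P(M+8) = 0.627^4 = 0.154550
The M+6 peak is largest (0.367766); scaling to 100 gives 5.3 : 35.4 : 89.2 : 100.0 : 42.0.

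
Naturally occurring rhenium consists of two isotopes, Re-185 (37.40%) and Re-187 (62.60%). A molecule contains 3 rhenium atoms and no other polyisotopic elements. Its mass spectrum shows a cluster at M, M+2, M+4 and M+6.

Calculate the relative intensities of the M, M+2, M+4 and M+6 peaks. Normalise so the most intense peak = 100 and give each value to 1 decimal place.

Each Re atom is independently Re-185 (p = 0.3740) or Re-187 (q = 0.6260); the cluster is the binomial expansion (p + q)^3.
P(M) = 0.3740^3 = 0.052314
P(M+2) = 3 × 0.3740^2 × 0.6260^1 = 0.262687
P(M+4) = 3 × 0.3740^1 × 0.6260^2 = 0.439685
P(M+6) = 0.6260^3 = 0.245314
The M+4 peak is largest (0.439685); scaling to 100 gives 11.9 : 59.7 : 100.0 : 55.8.

11.9 : 59.7 : 100.0 : 55.8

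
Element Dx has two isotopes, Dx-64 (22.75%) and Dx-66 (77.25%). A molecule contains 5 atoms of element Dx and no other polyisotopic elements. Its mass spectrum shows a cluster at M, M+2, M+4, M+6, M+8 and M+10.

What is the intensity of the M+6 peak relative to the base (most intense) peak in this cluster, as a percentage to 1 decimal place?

Binomial terms of (0.2275 + 0.7725)^5: M 0.0006, M+2 0.0103, M+4 0.0703, M+6 0.2386, M+8 0.4051, M+10 0.2751 → M+8 is the base peak.
P(M+8) = C(5,4) × 0.2275^1 × 0.7725^4 = 5 × 0.2275 × 0.35611802 = 0.405084 (base)
P(M+6) = C(5,3) × 0.2275^2 × 0.7725^3 = 10 × 0.05175625 × 0.4609942 = 0.238593
Relative intensity = 0.238593 / 0.405084 × 100 = 58.9

58.9%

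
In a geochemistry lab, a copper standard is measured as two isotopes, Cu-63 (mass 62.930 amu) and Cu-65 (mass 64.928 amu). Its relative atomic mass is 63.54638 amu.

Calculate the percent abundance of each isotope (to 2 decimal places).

Cu-63: 69.15%, Cu-65: 30.85%

Let x be the fractional abundance of Cu-63; then Cu-65 has abundance 1 − x.
62.930·x + 64.928·(1 − x) = 63.54638
(62.930 − 64.928)·x = 63.54638 − 64.928
x = -1.38162 / -1.998 = 0.69150 → 69.15% Cu-63, 30.85% Cu-65.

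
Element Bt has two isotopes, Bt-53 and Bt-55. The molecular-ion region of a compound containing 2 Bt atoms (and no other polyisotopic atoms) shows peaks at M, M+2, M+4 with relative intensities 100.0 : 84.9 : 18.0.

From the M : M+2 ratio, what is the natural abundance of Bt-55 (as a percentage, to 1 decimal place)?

If p is the fraction of Bt that is Bt-53, then I(M+2)/I(M) = [C(2,1)·p^1·(1−p)] / p^2 = 2·(1−p)/p = 84.9/100.0 = 0.8490
(1−p)/p = 0.8490/2 = 0.4245  ⇒  p = 1/(1 + 0.4245) = 0.7020
Bt-53: 70.2%, Bt-55: 29.8%.

29.8%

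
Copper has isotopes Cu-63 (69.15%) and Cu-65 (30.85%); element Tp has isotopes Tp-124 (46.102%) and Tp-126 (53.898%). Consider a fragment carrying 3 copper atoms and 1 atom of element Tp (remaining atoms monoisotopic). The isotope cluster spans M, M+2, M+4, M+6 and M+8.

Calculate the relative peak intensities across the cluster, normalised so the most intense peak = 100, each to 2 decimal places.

Copper pattern (n=3): 0.33065611 : 0.44254842 : 0.19743483 : 0.02936064
Element Tp pattern (n=1): 0.46102 : 0.53898
Convolve the two distributions (both contribute in 2-u steps):
  M: 0.33065611×0.46102 = 0.152439
  M+2: 0.33065611×0.53898 + 0.44254842×0.46102 = 0.382241
  M+4: 0.44254842×0.53898 + 0.19743483×0.46102 = 0.329546
  M+6: 0.19743483×0.53898 + 0.02936064×0.46102 = 0.119949
  M+8: 0.02936064×0.53898 = 0.015825
Scale to base peak (0.382241) = 100: 39.88 : 100.00 : 86.21 : 31.38 : 4.14

39.88 : 100.00 : 86.21 : 31.38 : 4.14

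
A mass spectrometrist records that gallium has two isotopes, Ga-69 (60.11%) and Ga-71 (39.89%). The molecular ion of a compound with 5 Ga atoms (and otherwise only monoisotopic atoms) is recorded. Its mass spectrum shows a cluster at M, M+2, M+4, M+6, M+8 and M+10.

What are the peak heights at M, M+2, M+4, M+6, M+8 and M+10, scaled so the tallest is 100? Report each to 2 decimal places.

22.71 : 75.34 : 100.00 : 66.36 : 22.02 : 2.92

Expanding (0.6011 + 0.3989)^5:
P(M) = 0.6011^5 = 0.078475
P(M+2) = 5 × 0.6011^4 × 0.3989^1 = 0.260388
P(M+4) = 10 × 0.6011^3 × 0.3989^2 = 0.345596
P(M+6) = 10 × 0.6011^2 × 0.3989^3 = 0.229343
P(M+8) = 5 × 0.6011^1 × 0.3989^4 = 0.076098
P(M+10) = 0.3989^5 = 0.010100
The M+4 peak is largest (0.345596); scaling to 100 gives 22.71 : 75.34 : 100.00 : 66.36 : 22.02 : 2.92.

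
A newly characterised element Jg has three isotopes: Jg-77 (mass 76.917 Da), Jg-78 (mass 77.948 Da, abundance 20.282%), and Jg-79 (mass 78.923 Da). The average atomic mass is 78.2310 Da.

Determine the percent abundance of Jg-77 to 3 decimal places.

24.639%

Let x and y be the fractions of Jg-77 and Jg-79. Then x + y = 1 − 0.20282 = 0.79718 and 76.917x + 78.923y = 78.2310 − 0.20282×77.948 = 62.42158664.
Substituting: 76.917x + 78.923(0.79718 − x) = 62.42158664
(76.917 − 78.923)x = -0.4942505  ⇒  x = 0.24639, y = 0.55079
Jg-77: 24.639%, Jg-79: 55.079%.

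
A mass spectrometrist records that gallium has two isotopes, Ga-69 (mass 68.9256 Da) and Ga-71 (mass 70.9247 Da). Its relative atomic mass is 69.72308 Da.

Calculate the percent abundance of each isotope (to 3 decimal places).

Writing the weighted mean with unknown fraction x of Ga-69:
68.9256·x + 70.9247·(1 − x) = 69.72308
(68.9256 − 70.9247)·x = 69.72308 − 70.9247
x = -1.20162 / -1.9991 = 0.60108 → 60.108% Ga-69, 39.892% Ga-71.

Ga-69: 60.108%, Ga-71: 39.892%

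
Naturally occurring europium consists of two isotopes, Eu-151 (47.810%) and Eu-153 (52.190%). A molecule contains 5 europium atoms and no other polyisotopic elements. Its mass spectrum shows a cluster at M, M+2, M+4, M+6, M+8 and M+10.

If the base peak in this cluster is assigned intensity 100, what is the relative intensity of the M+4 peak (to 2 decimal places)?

Term probabilities: M 0.0250, M+2 0.1363, M+4 0.2977, M+6 0.3249, M+8 0.1774, M+10 0.0387. Base peak = M+6.
P(M+6) = C(5,3) × 0.47810^2 × 0.52190^3 = 10 × 0.22857961 × 0.14215492 = 0.324937 (base)
P(M+4) = C(5,2) × 0.47810^3 × 0.52190^2 = 10 × 0.10928391 × 0.27237961 = 0.297667
Relative intensity = 0.297667 / 0.324937 × 100 = 91.61

91.61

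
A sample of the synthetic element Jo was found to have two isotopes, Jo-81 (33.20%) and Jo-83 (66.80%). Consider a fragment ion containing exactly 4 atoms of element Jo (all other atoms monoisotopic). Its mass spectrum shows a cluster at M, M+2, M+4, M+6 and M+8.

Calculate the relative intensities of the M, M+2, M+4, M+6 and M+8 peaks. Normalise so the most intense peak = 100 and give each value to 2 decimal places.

The 4 Jo atoms are independent, so intensities follow the terms of (0.3320 + 0.6680)^4.
P(M) = 0.3320^4 = 0.012149
P(M+2) = 4 × 0.3320^3 × 0.6680^1 = 0.097780
P(M+4) = 6 × 0.3320^2 × 0.6680^2 = 0.295108
P(M+6) = 4 × 0.3320^1 × 0.6680^3 = 0.395847
P(M+8) = 0.6680^4 = 0.199116
The M+6 peak is largest (0.395847); scaling to 100 gives 3.07 : 24.70 : 74.55 : 100.00 : 50.30.

3.07 : 24.70 : 74.55 : 100.00 : 50.30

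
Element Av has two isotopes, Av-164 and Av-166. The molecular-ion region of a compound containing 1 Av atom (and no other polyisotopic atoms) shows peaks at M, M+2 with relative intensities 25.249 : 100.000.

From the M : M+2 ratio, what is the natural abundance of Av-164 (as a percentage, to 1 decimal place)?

Write p for the Av-164 fraction. I(M+2)/I(M) = [C(1,1)·p^0·(1−p)] / p^1 = 1·(1−p)/p = 100.000/25.249 = 3.9606
(1−p)/p = 3.9606/1 = 3.9606  ⇒  p = 1/(1 + 3.9606) = 0.2016
Av-164: 20.2%, Av-166: 79.8%.

20.2%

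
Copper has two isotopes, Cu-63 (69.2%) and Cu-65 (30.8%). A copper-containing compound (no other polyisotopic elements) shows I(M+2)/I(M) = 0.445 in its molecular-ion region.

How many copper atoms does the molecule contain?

For n independent Cu atoms, I(M+2)/I(M) = n · (abundance Cu-65) / (abundance Cu-63) = n · 0.308/0.692.
n = 0.445 × 0.692/0.308 = 1.00 ≈ 1

1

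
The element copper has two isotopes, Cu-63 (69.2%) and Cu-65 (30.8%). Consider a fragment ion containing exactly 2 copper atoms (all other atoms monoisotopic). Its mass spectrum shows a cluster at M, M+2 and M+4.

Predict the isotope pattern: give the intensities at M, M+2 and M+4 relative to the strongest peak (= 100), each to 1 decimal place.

100.0 : 89.0 : 19.8

Each Cu atom is independently Cu-63 (p = 0.692) or Cu-65 (q = 0.308); the cluster is the binomial expansion (p + q)^2.
P(M) = 0.692^2 = 0.478864
P(M+2) = 2 × 0.692^1 × 0.308^1 = 0.426272
P(M+4) = 0.308^2 = 0.094864
The M peak is largest (0.478864); scaling to 100 gives 100.0 : 89.0 : 19.8.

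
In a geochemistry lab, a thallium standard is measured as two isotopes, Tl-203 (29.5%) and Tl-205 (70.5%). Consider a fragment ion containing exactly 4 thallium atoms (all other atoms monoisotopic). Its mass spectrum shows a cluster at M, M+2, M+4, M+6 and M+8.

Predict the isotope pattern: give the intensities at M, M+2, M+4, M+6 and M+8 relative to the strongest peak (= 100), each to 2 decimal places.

1.83 : 17.51 : 62.77 : 100.00 : 59.75

The 4 Tl atoms are independent, so intensities follow the terms of (0.295 + 0.705)^4.
P(M) = 0.295^4 = 0.007573
P(M+2) = 4 × 0.295^3 × 0.705^1 = 0.072396
P(M+4) = 6 × 0.295^2 × 0.705^2 = 0.259522
P(M+6) = 4 × 0.295^1 × 0.705^3 = 0.413475
P(M+8) = 0.705^4 = 0.247034
The M+6 peak is largest (0.413475); scaling to 100 gives 1.83 : 17.51 : 62.77 : 100.00 : 59.75.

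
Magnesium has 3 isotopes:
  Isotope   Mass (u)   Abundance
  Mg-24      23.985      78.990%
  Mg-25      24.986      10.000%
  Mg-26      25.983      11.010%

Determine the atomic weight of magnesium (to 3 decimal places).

Weight each isotope mass by its fractional abundance: 0.78990 × 23.985 + 0.10000 × 24.986 + 0.11010 × 25.983
= 18.9458 + 2.4986 + 2.8607 = 24.3051 u

24.305 u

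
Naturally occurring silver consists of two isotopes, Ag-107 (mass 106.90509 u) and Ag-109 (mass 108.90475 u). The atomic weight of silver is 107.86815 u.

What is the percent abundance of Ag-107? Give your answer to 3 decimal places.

51.839%

Writing the weighted mean with unknown fraction x of Ag-107:
106.90509·x + 108.90475·(1 − x) = 107.86815
(106.90509 − 108.90475)·x = 107.86815 − 108.90475
x = -1.03660 / -1.99966 = 0.51839 → 51.839% Ag-107, 48.161% Ag-109.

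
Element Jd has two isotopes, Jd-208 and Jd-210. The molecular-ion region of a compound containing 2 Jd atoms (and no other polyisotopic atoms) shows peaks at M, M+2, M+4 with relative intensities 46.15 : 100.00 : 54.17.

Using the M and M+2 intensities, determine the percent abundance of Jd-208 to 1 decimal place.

48.0%

Let p = fractional abundance of Jd-208. I(M+2)/I(M) = [C(2,1)·p^1·(1−p)] / p^2 = 2·(1−p)/p = 100.00/46.15 = 2.1668
(1−p)/p = 2.1668/2 = 1.0834  ⇒  p = 1/(1 + 1.0834) = 0.4800
Jd-208: 48.0%, Jd-210: 52.0%.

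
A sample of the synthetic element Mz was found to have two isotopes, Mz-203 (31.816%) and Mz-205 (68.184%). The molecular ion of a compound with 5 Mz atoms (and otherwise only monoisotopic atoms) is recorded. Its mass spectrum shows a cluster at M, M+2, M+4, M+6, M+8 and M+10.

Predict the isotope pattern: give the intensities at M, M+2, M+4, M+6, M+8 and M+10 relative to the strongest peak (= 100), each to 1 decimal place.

The 5 Mz atoms are independent, so intensities follow the terms of (0.31816 + 0.68184)^5.
P(M) = 0.31816^5 = 0.003260
P(M+2) = 5 × 0.31816^4 × 0.68184^1 = 0.034933
P(M+4) = 10 × 0.31816^3 × 0.68184^2 = 0.149728
P(M+6) = 10 × 0.31816^2 × 0.68184^3 = 0.320877
P(M+8) = 5 × 0.31816^1 × 0.68184^4 = 0.343831
P(M+10) = 0.68184^5 = 0.147371
The M+8 peak is largest (0.343831); scaling to 100 gives 0.9 : 10.2 : 43.5 : 93.3 : 100.0 : 42.9.

0.9 : 10.2 : 43.5 : 93.3 : 100.0 : 42.9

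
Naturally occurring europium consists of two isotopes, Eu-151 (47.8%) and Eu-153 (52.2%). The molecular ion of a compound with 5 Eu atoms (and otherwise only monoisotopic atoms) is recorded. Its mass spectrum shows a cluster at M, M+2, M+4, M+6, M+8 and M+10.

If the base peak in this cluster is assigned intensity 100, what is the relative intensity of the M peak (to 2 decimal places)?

7.68

Binomial terms of (0.478 + 0.522)^5: M 0.0250, M+2 0.1363, M+4 0.2976, M+6 0.3250, M+8 0.1775, M+10 0.0388 → M+6 is the base peak.
P(M+6) = C(5,3) × 0.478^2 × 0.522^3 = 10 × 0.228484 × 0.14223665 = 0.324988 (base)
P(M) = C(5,0) × 0.478^5 × 0.522^0 = 1 × 0.02495396 × 1.0000 = 0.024954
Relative intensity = 0.024954 / 0.324988 × 100 = 7.68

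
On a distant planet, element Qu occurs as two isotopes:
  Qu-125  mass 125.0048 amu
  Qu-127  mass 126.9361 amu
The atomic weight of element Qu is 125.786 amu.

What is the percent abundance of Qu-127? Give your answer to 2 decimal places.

40.45%

With x = fraction of Qu-125 (so Qu-127 is 1 − x):
125.0048·x + 126.9361·(1 − x) = 125.786
(125.0048 − 126.9361)·x = 125.786 − 126.9361
x = -1.1501 / -1.9313 = 0.59551 → 59.55% Qu-125, 40.45% Qu-127.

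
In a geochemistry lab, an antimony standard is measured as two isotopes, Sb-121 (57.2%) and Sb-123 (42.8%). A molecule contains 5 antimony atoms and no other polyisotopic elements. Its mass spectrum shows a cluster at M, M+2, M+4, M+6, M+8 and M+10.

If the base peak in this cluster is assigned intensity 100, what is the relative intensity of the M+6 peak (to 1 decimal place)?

74.8

(0.572 + 0.428)^5 gives M 0.0612, M+2 0.2291, M+4 0.3428, M+6 0.2565, M+8 0.0960, M+10 0.0144; the largest is M+4.
P(M+4) = C(5,2) × 0.572^3 × 0.428^2 = 10 × 0.18714925 × 0.183184 = 0.342827 (base)
P(M+6) = C(5,3) × 0.572^2 × 0.428^3 = 10 × 0.327184 × 0.07840275 = 0.256521
Relative intensity = 0.256521 / 0.342827 × 100 = 74.8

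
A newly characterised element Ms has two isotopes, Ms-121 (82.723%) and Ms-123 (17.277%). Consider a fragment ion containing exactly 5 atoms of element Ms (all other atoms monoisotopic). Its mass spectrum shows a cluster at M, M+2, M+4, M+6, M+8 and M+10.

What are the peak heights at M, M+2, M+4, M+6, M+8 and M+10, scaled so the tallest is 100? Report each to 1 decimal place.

Expanding (0.82723 + 0.17277)^5:
P(M) = 0.82723^5 = 0.387375
P(M+2) = 5 × 0.82723^4 × 0.17277^1 = 0.404523
P(M+4) = 10 × 0.82723^3 × 0.17277^2 = 0.168972
P(M+6) = 10 × 0.82723^2 × 0.17277^3 = 0.035290
P(M+8) = 5 × 0.82723^1 × 0.17277^4 = 0.003685
P(M+10) = 0.17277^5 = 0.000154
The M+2 peak is largest (0.404523); scaling to 100 gives 95.8 : 100.0 : 41.8 : 8.7 : 0.9 : 0.0.

95.8 : 100.0 : 41.8 : 8.7 : 0.9 : 0.0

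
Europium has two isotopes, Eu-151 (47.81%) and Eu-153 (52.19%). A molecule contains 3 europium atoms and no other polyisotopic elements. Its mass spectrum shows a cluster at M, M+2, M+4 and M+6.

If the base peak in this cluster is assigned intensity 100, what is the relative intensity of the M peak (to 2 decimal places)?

Term probabilities: M 0.1093, M+2 0.3579, M+4 0.3907, M+6 0.1422. Base peak = M+4.
P(M+4) = C(3,2) × 0.4781^1 × 0.5219^2 = 3 × 0.4781 × 0.27237961 = 0.390674 (base)
P(M) = C(3,0) × 0.4781^3 × 0.5219^0 = 1 × 0.10928391 × 1.0000 = 0.109284
Relative intensity = 0.109284 / 0.390674 × 100 = 27.97

27.97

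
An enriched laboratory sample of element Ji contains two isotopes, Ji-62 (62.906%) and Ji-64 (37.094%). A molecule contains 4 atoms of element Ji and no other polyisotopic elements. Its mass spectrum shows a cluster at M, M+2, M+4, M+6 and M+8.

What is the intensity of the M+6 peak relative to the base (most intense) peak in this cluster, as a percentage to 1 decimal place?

Term probabilities: M 0.1566, M+2 0.3694, M+4 0.3267, M+6 0.1284, M+8 0.0189. Base peak = M+2.
P(M+2) = C(4,1) × 0.62906^3 × 0.37094^1 = 4 × 0.24892941 × 0.37094 = 0.369352 (base)
P(M+6) = C(4,3) × 0.62906^1 × 0.37094^3 = 4 × 0.62906 × 0.05104004 = 0.128429
Relative intensity = 0.128429 / 0.369352 × 100 = 34.8

34.8%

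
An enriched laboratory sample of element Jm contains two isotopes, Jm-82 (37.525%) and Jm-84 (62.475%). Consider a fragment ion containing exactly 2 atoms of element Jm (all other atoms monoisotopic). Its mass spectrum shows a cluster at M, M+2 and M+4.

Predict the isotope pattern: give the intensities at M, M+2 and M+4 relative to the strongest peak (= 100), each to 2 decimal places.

Each Jm atom is independently Jm-82 (p = 0.37525) or Jm-84 (q = 0.62475); the cluster is the binomial expansion (p + q)^2.
P(M) = 0.37525^2 = 0.140813
P(M+2) = 2 × 0.37525^1 × 0.62475^1 = 0.468875
P(M+4) = 0.62475^2 = 0.390313
The M+2 peak is largest (0.468875); scaling to 100 gives 30.03 : 100.00 : 83.24.

30.03 : 100.00 : 83.24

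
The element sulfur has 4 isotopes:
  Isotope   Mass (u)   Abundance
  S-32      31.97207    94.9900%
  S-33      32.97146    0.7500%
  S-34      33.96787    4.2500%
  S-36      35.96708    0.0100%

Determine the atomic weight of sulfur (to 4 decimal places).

The abundance-weighted mean is 0.949900 × 31.97207 + 0.007500 × 32.97146 + 0.042500 × 33.96787 + 0.000100 × 35.96708
= 30.370269 + 0.247286 + 1.443634 + 0.003597 = 32.064786 u

32.0648 u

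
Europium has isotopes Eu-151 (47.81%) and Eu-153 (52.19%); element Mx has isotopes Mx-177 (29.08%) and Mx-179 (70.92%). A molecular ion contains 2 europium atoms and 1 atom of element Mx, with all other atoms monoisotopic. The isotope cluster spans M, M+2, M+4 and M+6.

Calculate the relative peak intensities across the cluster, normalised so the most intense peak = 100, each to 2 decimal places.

15.35 : 70.93 : 100.00 : 44.60

Europium pattern (n=2): 0.22857961 : 0.49904078 : 0.27237961
Element Mx pattern (n=1): 0.2908 : 0.7092
Convolve the two distributions (both contribute in 2-u steps):
  M: 0.22857961×0.2908 = 0.066471
  M+2: 0.22857961×0.7092 + 0.49904078×0.2908 = 0.307230
  M+4: 0.49904078×0.7092 + 0.27237961×0.2908 = 0.433128
  M+6: 0.27237961×0.7092 = 0.193172
Scale to base peak (0.433128) = 100: 15.35 : 70.93 : 100.00 : 44.60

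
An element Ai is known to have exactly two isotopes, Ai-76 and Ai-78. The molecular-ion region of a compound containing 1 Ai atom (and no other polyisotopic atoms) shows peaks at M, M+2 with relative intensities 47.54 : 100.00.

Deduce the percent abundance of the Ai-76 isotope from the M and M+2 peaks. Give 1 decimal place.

Let p = fractional abundance of Ai-76. I(M+2)/I(M) = [C(1,1)·p^0·(1−p)] / p^1 = 1·(1−p)/p = 100.00/47.54 = 2.1035
(1−p)/p = 2.1035/1 = 2.1035  ⇒  p = 1/(1 + 2.1035) = 0.3222
Ai-76: 32.2%, Ai-78: 67.8%.

32.2%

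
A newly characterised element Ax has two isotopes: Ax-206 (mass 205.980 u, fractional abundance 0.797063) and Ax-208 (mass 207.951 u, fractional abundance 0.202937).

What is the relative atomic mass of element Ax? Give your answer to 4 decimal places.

206.3800 u

Ar = Σ fᵢ·mᵢ = 0.797063 × 205.980 + 0.202937 × 207.951
= 164.17904 + 42.20095 = 206.37999 u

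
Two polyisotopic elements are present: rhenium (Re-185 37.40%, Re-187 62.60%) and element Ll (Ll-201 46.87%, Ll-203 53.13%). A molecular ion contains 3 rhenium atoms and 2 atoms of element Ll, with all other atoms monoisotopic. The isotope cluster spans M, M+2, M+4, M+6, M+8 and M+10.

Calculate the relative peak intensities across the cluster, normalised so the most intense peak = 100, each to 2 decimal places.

3.31 : 24.14 : 69.79 : 100.00 : 70.97 : 19.95

Rhenium pattern (n=3): 0.05231362 : 0.26268713 : 0.43968487 : 0.24531438
Element Ll pattern (n=2): 0.21967969 : 0.49804062 : 0.28227969
Convolve the two distributions (both contribute in 2-u steps):
  M: 0.05231362×0.21967969 = 0.011492
  M+2: 0.05231362×0.49804062 + 0.26268713×0.21967969 = 0.083761
  M+4: 0.05231362×0.28227969 + 0.26268713×0.49804062 + 0.43968487×0.21967969 = 0.242186
  M+6: 0.26268713×0.28227969 + 0.43968487×0.49804062 + 0.24531438×0.21967969 = 0.347023
  M+8: 0.43968487×0.28227969 + 0.24531438×0.49804062 = 0.246291
  M+10: 0.24531438×0.28227969 = 0.069247
Scale to base peak (0.347023) = 100: 3.31 : 24.14 : 69.79 : 100.00 : 70.97 : 19.95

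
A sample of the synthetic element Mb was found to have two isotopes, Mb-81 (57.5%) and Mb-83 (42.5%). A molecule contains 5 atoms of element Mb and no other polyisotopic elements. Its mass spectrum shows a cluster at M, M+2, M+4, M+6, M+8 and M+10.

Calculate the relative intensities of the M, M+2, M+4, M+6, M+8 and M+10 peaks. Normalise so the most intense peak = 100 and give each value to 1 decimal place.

18.3 : 67.6 : 100.0 : 73.9 : 27.3 : 4.0

Expanding (0.575 + 0.425)^5:
P(M) = 0.575^5 = 0.062855
P(M+2) = 5 × 0.575^4 × 0.425^1 = 0.232290
P(M+4) = 10 × 0.575^3 × 0.425^2 = 0.343385
P(M+6) = 10 × 0.575^2 × 0.425^3 = 0.253806
P(M+8) = 5 × 0.575^1 × 0.425^4 = 0.093798
P(M+10) = 0.425^5 = 0.013866
The M+4 peak is largest (0.343385); scaling to 100 gives 18.3 : 67.6 : 100.0 : 73.9 : 27.3 : 4.0.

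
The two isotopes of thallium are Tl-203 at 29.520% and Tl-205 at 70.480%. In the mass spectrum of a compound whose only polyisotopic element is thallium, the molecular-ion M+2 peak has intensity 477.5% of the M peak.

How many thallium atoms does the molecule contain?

With n Tl atoms, P(M+2)/P(M) = C(n,1)·p^(n−1)q / p^n = n·q/p = n · 0.70480/0.29520.
n = 4.775 × 0.29520/0.70480 = 2.00 ≈ 2

2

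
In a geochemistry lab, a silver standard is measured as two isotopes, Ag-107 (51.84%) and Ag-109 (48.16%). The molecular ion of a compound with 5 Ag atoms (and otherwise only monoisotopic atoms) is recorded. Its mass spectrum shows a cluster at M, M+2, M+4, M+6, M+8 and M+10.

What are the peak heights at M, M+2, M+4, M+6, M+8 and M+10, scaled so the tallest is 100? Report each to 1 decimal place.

11.6 : 53.8 : 100.0 : 92.9 : 43.2 : 8.0

Each Ag atom is independently Ag-107 (p = 0.5184) or Ag-109 (q = 0.4816); the cluster is the binomial expansion (p + q)^5.
P(M) = 0.5184^5 = 0.037439
P(M+2) = 5 × 0.5184^4 × 0.4816^1 = 0.173907
P(M+4) = 10 × 0.5184^3 × 0.4816^2 = 0.323123
P(M+6) = 10 × 0.5184^2 × 0.4816^3 = 0.300185
P(M+8) = 5 × 0.5184^1 × 0.4816^4 = 0.139438
P(M+10) = 0.4816^5 = 0.025908
The M+4 peak is largest (0.323123); scaling to 100 gives 11.6 : 53.8 : 100.0 : 92.9 : 43.2 : 8.0.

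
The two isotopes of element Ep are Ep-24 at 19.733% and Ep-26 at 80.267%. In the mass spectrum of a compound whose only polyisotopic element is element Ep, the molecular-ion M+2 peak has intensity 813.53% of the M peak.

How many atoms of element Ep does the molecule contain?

For n independent Ep atoms, I(M+2)/I(M) = n · (abundance Ep-26) / (abundance Ep-24) = n · 0.80267/0.19733.
n = 8.1353 × 0.19733/0.80267 = 2.00 ≈ 2

2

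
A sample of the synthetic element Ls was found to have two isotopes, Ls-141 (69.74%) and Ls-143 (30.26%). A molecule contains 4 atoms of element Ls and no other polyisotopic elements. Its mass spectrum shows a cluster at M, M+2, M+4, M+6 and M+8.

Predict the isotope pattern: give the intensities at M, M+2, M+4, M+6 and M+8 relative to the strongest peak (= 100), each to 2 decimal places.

Each Ls atom is independently Ls-141 (p = 0.6974) or Ls-143 (q = 0.3026); the cluster is the binomial expansion (p + q)^4.
P(M) = 0.6974^4 = 0.236553
P(M+2) = 4 × 0.6974^3 × 0.3026^1 = 0.410558
P(M+4) = 6 × 0.6974^2 × 0.3026^2 = 0.267210
P(M+6) = 4 × 0.6974^1 × 0.3026^3 = 0.077295
P(M+8) = 0.3026^4 = 0.008384
The M+2 peak is largest (0.410558); scaling to 100 gives 57.62 : 100.00 : 65.08 : 18.83 : 2.04.

57.62 : 100.00 : 65.08 : 18.83 : 2.04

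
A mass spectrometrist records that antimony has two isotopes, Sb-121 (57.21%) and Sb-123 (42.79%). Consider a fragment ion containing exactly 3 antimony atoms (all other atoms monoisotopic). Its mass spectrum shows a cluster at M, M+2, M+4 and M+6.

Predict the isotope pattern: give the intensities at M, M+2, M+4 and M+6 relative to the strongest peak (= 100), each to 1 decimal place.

44.6 : 100.0 : 74.8 : 18.6

Each Sb atom is independently Sb-121 (p = 0.5721) or Sb-123 (q = 0.4279); the cluster is the binomial expansion (p + q)^3.
P(M) = 0.5721^3 = 0.187247
P(M+2) = 3 × 0.5721^2 × 0.4279^1 = 0.420153
P(M+4) = 3 × 0.5721^1 × 0.4279^2 = 0.314252
P(M+6) = 0.4279^3 = 0.078348
The M+2 peak is largest (0.420153); scaling to 100 gives 44.6 : 100.0 : 74.8 : 18.6.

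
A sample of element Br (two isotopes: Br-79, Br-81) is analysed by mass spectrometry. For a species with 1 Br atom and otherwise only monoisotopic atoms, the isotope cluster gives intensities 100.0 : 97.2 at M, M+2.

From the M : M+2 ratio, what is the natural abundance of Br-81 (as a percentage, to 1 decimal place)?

If p is the fraction of Br that is Br-79, then I(M+2)/I(M) = [C(1,1)·p^0·(1−p)] / p^1 = 1·(1−p)/p = 97.2/100.0 = 0.9720
(1−p)/p = 0.9720/1 = 0.9720  ⇒  p = 1/(1 + 0.9720) = 0.5071
Br-79: 50.7%, Br-81: 49.3%.

49.3%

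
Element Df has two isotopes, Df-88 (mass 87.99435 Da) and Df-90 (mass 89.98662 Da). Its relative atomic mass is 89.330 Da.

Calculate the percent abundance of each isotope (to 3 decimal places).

Df-88: 32.958%, Df-90: 67.042%

With x = fraction of Df-88 (so Df-90 is 1 − x):
87.99435·x + 89.98662·(1 − x) = 89.330
(87.99435 − 89.98662)·x = 89.330 − 89.98662
x = -0.65662 / -1.99227 = 0.32958 → 32.958% Df-88, 67.042% Df-90.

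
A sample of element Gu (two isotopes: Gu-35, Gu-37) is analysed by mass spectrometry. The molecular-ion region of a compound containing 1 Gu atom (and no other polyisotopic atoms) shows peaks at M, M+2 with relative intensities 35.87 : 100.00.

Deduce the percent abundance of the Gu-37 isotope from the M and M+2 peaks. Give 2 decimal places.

Let p = fractional abundance of Gu-35. I(M+2)/I(M) = [C(1,1)·p^0·(1−p)] / p^1 = 1·(1−p)/p = 100.00/35.87 = 2.7878
(1−p)/p = 2.7878/1 = 2.7878  ⇒  p = 1/(1 + 2.7878) = 0.2640
Gu-35: 26.40%, Gu-37: 73.60%.

73.60%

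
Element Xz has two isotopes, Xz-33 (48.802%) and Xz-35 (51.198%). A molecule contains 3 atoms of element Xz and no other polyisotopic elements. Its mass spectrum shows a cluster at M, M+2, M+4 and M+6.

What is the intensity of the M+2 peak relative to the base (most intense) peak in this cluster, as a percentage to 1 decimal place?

95.3%

(0.48802 + 0.51198)^3 gives M 0.1162, M+2 0.3658, M+4 0.3838, M+6 0.1342; the largest is M+4.
P(M+4) = C(3,2) × 0.48802^1 × 0.51198^2 = 3 × 0.48802 × 0.26212352 = 0.383765 (base)
P(M+2) = C(3,1) × 0.48802^2 × 0.51198^1 = 3 × 0.23816352 × 0.51198 = 0.365805
Relative intensity = 0.365805 / 0.383765 × 100 = 95.3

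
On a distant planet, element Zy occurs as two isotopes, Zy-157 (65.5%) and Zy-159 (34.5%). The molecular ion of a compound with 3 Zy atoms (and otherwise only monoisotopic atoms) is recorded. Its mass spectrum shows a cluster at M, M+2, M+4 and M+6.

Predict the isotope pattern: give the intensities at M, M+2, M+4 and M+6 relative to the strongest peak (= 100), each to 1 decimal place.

Each Zy atom is independently Zy-157 (p = 0.655) or Zy-159 (q = 0.345); the cluster is the binomial expansion (p + q)^3.
P(M) = 0.655^3 = 0.281011
P(M+2) = 3 × 0.655^2 × 0.345^1 = 0.444041
P(M+4) = 3 × 0.655^1 × 0.345^2 = 0.233884
P(M+6) = 0.345^3 = 0.041064
The M+2 peak is largest (0.444041); scaling to 100 gives 63.3 : 100.0 : 52.7 : 9.2.

63.3 : 100.0 : 52.7 : 9.2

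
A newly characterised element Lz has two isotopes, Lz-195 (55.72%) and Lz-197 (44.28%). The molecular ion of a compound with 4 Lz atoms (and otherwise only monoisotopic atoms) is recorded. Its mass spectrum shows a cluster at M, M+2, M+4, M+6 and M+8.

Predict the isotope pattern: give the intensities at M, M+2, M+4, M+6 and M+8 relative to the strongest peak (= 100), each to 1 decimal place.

The 4 Lz atoms are independent, so intensities follow the terms of (0.5572 + 0.4428)^4.
P(M) = 0.5572^4 = 0.096393
P(M+2) = 4 × 0.5572^3 × 0.4428^1 = 0.306409
P(M+4) = 6 × 0.5572^2 × 0.4428^2 = 0.365249
P(M+6) = 4 × 0.5572^1 × 0.4428^3 = 0.193506
P(M+8) = 0.4428^4 = 0.038444
The M+4 peak is largest (0.365249); scaling to 100 gives 26.4 : 83.9 : 100.0 : 53.0 : 10.5.

26.4 : 83.9 : 100.0 : 53.0 : 10.5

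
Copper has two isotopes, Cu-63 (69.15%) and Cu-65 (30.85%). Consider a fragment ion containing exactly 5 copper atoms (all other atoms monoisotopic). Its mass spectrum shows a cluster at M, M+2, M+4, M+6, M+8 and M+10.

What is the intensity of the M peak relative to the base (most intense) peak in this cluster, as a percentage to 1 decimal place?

Binomial terms of (0.6915 + 0.3085)^5: M 0.1581, M+2 0.3527, M+4 0.3147, M+6 0.1404, M+8 0.0313, M+10 0.0028 → M+2 is the base peak.
P(M+2) = C(5,1) × 0.6915^4 × 0.3085^1 = 5 × 0.2286487 × 0.3085 = 0.352691 (base)
P(M) = C(5,0) × 0.6915^5 × 0.3085^0 = 1 × 0.15811058 × 1.0000 = 0.158111
Relative intensity = 0.158111 / 0.352691 × 100 = 44.8

44.8%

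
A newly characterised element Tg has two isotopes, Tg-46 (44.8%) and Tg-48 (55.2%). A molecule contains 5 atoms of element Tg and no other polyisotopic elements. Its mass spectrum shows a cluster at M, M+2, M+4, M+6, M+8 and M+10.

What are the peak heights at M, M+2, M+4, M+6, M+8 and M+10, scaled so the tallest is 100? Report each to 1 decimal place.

Each Tg atom is independently Tg-46 (p = 0.448) or Tg-48 (q = 0.552); the cluster is the binomial expansion (p + q)^5.
P(M) = 0.448^5 = 0.018046
P(M+2) = 5 × 0.448^4 × 0.552^1 = 0.111179
P(M+4) = 10 × 0.448^3 × 0.552^2 = 0.273976
P(M+6) = 10 × 0.448^2 × 0.552^3 = 0.337577
P(M+8) = 5 × 0.448^1 × 0.552^4 = 0.207972
P(M+10) = 0.552^5 = 0.051250
The M+6 peak is largest (0.337577); scaling to 100 gives 5.3 : 32.9 : 81.2 : 100.0 : 61.6 : 15.2.

5.3 : 32.9 : 81.2 : 100.0 : 61.6 : 15.2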